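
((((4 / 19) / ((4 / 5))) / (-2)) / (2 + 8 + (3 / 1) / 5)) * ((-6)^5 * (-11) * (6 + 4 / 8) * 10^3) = -6949800000 / 1007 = -6901489.57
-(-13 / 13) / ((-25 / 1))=-1 / 25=-0.04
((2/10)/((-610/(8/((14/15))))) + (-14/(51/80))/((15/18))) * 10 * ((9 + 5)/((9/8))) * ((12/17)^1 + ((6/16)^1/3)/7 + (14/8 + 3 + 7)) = -45437645000/1110627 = -40911.71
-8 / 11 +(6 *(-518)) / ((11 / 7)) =-1978.55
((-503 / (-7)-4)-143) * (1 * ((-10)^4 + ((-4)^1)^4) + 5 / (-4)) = -10787997 / 14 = -770571.21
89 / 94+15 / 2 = 397 / 47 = 8.45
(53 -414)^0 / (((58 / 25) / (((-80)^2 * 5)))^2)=160000000000 / 841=190249702.73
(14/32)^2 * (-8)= -49/32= -1.53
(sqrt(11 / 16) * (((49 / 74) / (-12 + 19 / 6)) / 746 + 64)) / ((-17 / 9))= -842632533 * sqrt(11) / 99477608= -28.09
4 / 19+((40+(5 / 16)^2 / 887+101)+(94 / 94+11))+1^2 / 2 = 663164251 / 4314368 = 153.71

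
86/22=43/11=3.91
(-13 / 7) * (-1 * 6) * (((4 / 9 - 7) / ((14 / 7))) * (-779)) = 597493 / 21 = 28452.05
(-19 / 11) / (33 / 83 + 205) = -1577 / 187528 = -0.01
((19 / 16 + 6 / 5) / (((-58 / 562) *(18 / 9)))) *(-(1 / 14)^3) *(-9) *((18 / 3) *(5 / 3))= -483039 / 1273216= -0.38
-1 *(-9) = 9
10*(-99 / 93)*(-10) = 3300 / 31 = 106.45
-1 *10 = -10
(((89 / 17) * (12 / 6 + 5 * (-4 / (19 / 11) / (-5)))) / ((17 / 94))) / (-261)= -686012 / 1433151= -0.48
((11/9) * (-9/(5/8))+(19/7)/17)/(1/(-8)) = 83016/595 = 139.52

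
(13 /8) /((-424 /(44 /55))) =-13 /4240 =-0.00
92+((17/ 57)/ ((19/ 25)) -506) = -447937/ 1083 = -413.61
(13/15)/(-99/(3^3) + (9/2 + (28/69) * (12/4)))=598/1415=0.42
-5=-5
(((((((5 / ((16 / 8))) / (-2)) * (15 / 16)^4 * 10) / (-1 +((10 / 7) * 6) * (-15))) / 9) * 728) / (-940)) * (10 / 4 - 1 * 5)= 89578125 / 5587468288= 0.02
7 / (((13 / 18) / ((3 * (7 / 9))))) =294 / 13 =22.62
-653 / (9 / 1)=-653 / 9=-72.56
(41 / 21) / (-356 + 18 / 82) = -1681 / 306327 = -0.01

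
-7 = -7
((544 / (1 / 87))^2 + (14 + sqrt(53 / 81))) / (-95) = -2239939598 / 95 - sqrt(53) / 855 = -23578311.57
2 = 2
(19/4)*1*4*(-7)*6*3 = -2394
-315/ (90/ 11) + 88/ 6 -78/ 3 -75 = -749/ 6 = -124.83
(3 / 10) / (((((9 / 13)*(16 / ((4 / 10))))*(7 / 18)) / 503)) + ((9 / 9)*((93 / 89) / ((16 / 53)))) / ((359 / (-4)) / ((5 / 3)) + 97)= 1515348669 / 107529800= 14.09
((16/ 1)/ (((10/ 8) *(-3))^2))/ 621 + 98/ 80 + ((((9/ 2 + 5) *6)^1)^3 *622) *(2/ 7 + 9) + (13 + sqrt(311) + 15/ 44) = sqrt(311) + 92062996148296231/ 86070600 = 1069621887.92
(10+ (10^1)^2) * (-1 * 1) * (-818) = 89980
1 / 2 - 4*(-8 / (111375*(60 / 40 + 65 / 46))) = 7463597 / 14924250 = 0.50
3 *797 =2391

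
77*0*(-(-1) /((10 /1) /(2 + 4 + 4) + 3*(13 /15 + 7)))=0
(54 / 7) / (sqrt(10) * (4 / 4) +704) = 0.01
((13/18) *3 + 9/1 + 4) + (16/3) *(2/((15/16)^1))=26.54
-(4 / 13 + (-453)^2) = -2667721 / 13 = -205209.31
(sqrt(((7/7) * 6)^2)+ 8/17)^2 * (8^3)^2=3171942400/289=10975579.24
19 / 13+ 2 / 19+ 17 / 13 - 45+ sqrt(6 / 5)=-10405 / 247+ sqrt(30) / 5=-41.03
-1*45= -45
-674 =-674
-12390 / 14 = -885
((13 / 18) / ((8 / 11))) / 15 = 143 / 2160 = 0.07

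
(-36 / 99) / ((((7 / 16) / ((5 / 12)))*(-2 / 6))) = 80 / 77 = 1.04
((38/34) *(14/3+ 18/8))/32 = 1577/6528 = 0.24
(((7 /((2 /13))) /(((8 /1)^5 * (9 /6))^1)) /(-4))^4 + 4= 95627921278110384152305 /23906980319527578894336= 4.00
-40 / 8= -5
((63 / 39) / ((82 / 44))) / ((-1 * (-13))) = 462 / 6929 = 0.07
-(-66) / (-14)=-33 / 7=-4.71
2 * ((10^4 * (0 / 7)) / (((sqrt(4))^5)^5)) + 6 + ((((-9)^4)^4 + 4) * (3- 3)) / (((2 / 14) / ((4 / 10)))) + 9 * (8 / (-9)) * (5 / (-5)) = 14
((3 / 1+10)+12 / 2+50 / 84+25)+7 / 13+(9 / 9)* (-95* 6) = -286577 / 546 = -524.87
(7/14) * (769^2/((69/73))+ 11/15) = 35974503/115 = 312821.77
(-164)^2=26896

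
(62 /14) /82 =0.05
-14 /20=-7 /10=-0.70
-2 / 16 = -1 / 8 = -0.12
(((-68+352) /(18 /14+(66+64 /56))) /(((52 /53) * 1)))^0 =1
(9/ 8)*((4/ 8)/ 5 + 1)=1.24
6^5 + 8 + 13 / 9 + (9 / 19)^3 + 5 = 480918487 / 61731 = 7790.55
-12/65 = -0.18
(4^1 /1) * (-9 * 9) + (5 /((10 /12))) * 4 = -300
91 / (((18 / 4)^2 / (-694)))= -252616 / 81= -3118.72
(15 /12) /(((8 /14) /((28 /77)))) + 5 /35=289 /308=0.94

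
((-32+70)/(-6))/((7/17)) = -323/21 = -15.38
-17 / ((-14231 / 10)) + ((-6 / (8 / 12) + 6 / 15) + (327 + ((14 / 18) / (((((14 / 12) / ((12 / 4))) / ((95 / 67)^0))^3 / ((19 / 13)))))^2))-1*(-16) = 707.99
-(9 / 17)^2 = -81 / 289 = -0.28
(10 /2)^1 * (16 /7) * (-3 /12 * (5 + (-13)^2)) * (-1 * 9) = 31320 /7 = 4474.29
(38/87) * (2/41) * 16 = 0.34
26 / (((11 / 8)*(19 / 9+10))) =1872 / 1199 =1.56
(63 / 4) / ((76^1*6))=21 / 608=0.03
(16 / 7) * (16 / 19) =256 / 133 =1.92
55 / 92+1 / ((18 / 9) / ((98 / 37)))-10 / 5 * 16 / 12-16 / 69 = -9971 / 10212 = -0.98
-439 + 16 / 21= -9203 / 21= -438.24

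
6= 6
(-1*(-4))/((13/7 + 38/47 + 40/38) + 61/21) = 37506/62101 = 0.60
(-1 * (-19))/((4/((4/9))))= 19/9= 2.11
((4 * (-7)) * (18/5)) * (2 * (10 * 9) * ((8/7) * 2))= -41472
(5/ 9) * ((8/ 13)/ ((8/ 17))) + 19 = 19.73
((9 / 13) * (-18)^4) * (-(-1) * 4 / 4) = 944784 / 13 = 72675.69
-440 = -440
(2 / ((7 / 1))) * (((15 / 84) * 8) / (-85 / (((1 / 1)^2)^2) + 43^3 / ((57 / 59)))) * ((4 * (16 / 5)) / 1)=3648 / 57404333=0.00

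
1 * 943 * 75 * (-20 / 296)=-353625 / 74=-4778.72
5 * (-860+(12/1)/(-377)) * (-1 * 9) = 38701.43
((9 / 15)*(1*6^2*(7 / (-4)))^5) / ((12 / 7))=-6947055801 / 20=-347352790.05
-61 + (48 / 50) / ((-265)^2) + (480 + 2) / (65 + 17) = -3967711516 / 71980625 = -55.12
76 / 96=19 / 24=0.79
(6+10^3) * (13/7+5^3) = 893328/7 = 127618.29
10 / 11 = 0.91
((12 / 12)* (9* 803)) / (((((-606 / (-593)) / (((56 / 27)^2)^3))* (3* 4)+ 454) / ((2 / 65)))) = 33043110201851904 / 67485335879806325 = 0.49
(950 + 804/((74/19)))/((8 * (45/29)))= 310213/3330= 93.16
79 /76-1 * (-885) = 67339 /76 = 886.04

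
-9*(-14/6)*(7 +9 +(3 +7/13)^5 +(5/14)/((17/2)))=75655177443/6311981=11985.96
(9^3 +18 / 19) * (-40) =-554760 / 19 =-29197.89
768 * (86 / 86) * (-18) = -13824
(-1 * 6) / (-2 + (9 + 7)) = -3 / 7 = -0.43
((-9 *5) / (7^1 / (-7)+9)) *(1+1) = -45 / 4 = -11.25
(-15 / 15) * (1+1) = -2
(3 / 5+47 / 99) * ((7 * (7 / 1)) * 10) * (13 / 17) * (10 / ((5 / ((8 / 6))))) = 5422144 / 5049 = 1073.90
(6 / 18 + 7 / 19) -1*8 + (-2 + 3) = -359 / 57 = -6.30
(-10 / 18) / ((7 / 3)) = -5 / 21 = -0.24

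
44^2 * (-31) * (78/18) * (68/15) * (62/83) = -3289356928/3735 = -880684.59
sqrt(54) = 3 * sqrt(6) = 7.35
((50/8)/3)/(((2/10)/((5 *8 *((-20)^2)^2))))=200000000/3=66666666.67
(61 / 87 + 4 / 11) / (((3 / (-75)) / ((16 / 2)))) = -203800 / 957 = -212.96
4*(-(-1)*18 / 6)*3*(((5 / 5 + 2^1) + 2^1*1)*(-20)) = -3600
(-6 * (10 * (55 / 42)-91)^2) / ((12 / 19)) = -25426712 / 441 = -57656.94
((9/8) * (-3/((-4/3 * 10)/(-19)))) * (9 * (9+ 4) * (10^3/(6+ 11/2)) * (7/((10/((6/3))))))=-6302205/92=-68502.23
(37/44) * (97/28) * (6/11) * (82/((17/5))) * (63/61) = 19865115/501908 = 39.58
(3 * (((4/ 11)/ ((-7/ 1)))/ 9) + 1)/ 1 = 227/ 231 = 0.98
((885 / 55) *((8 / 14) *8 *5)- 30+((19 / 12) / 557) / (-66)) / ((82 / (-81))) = -9387944163 / 28135184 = -333.67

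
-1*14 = -14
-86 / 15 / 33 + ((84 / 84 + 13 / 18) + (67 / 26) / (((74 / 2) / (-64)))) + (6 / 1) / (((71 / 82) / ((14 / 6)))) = 149439281 / 11269830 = 13.26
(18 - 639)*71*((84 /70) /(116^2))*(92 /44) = -3042279 /370040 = -8.22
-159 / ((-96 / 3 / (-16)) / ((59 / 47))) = -9381 / 94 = -99.80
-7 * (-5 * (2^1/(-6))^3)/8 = -35/216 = -0.16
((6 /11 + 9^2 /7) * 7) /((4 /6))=2799 /22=127.23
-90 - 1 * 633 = -723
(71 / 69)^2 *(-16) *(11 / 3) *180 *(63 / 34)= -186315360 / 8993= -20717.82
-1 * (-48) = 48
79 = 79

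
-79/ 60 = -1.32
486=486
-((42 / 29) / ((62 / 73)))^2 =-2.91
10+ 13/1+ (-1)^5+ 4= 26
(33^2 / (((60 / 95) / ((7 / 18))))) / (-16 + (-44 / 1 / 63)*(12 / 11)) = -10241 / 256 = -40.00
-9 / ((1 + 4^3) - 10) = -9 / 55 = -0.16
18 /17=1.06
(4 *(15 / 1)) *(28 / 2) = 840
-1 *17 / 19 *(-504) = 8568 / 19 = 450.95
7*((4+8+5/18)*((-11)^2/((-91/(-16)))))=16456/9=1828.44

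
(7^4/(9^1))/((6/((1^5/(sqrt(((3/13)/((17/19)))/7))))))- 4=-4+ 2401 * sqrt(88179)/3078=227.64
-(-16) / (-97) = -16 / 97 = -0.16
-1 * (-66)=66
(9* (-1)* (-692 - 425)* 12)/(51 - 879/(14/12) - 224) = -130.22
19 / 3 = 6.33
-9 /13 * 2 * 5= -90 /13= -6.92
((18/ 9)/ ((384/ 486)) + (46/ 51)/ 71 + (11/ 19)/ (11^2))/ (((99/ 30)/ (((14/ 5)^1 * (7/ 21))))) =432064003/ 599376888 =0.72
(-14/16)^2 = 49/64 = 0.77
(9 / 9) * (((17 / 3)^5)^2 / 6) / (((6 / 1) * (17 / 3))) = 118587876497 / 708588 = 167358.01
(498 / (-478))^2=62001 / 57121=1.09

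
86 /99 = 0.87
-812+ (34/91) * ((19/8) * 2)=-147461/182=-810.23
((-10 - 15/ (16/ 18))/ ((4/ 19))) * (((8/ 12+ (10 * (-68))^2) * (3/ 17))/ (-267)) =2833360085/ 72624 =39014.10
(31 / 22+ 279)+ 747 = 22603 / 22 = 1027.41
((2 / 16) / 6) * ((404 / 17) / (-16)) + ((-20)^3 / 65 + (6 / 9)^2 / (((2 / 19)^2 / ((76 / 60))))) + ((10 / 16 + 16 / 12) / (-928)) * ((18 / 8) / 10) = -128114386339 / 1771960320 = -72.30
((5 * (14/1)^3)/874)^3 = 322828856000/83453453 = 3868.37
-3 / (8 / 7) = -21 / 8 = -2.62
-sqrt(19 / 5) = -sqrt(95) / 5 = -1.95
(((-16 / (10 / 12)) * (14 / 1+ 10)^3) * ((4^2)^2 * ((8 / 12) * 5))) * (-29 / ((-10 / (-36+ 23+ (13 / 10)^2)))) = 928590594048 / 125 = 7428724752.38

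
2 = 2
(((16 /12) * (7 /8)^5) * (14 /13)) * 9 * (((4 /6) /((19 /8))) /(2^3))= 117649 /505856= 0.23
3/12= 1/4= 0.25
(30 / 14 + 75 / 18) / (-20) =-53 / 168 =-0.32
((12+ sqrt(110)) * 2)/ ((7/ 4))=8 * sqrt(110)/ 7+ 96/ 7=25.70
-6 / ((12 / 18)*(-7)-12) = 9 / 25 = 0.36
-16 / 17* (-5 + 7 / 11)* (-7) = -5376 / 187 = -28.75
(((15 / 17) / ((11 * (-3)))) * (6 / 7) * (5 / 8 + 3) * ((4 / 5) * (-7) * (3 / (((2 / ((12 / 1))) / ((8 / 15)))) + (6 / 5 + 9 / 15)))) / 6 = 1653 / 1870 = 0.88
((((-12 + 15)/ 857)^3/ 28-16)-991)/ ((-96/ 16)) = 167.83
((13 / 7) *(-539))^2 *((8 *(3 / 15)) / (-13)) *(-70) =8632624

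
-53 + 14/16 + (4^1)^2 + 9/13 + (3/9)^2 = -33061/936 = -35.32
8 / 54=4 / 27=0.15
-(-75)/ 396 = 25/ 132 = 0.19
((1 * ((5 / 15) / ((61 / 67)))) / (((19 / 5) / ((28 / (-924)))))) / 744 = -335 / 85367304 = -0.00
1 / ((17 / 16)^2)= 256 / 289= 0.89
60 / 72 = 5 / 6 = 0.83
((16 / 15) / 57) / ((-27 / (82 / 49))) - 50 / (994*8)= -4785091 / 642501720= -0.01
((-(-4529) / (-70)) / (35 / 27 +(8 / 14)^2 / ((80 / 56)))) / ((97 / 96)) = -5869584 / 139777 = -41.99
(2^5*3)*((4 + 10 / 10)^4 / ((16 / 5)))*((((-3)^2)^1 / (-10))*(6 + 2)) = -135000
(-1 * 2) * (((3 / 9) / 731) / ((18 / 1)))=-1 / 19737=-0.00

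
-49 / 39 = -1.26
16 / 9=1.78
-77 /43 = -1.79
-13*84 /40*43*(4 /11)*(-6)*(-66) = -845208 /5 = -169041.60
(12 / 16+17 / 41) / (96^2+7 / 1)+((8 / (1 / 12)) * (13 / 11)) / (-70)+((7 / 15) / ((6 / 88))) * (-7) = -259599045401 / 5241061980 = -49.53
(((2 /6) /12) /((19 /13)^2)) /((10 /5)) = 169 /25992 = 0.01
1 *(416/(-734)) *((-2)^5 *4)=26624/367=72.54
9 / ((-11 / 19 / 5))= -855 / 11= -77.73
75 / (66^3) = 25 / 95832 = 0.00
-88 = -88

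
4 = 4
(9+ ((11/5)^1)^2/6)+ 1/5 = 1501/150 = 10.01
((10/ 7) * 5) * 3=150/ 7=21.43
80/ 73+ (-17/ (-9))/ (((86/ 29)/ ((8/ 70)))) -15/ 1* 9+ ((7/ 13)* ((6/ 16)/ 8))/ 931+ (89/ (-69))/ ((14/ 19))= -48742527605693/ 359506405440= -135.58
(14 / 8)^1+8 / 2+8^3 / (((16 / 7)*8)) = 135 / 4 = 33.75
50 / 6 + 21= 88 / 3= 29.33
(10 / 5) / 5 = 2 / 5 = 0.40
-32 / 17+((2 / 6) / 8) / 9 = -6895 / 3672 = -1.88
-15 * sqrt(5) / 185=-3 * sqrt(5) / 37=-0.18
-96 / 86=-48 / 43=-1.12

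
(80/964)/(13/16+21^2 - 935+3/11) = -3520/20907473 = -0.00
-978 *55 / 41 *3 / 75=-10758 / 205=-52.48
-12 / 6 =-2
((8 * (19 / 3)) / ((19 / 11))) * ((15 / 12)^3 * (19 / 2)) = 26125 / 48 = 544.27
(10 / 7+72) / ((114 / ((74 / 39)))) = 19018 / 15561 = 1.22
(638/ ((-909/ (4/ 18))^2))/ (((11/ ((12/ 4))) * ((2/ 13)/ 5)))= 7540/ 22309587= 0.00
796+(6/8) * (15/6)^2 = 12811/16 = 800.69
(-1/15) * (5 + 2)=-7/15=-0.47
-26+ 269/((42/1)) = -823/42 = -19.60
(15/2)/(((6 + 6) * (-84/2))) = -5/336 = -0.01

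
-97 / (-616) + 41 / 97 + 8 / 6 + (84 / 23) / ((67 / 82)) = 1763282951 / 276233496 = 6.38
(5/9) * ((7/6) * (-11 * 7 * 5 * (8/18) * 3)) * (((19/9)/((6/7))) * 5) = -8960875/2187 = -4097.34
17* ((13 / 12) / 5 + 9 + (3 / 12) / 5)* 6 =4726 / 5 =945.20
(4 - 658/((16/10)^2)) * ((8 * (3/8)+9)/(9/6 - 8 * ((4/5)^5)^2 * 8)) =237216796875/419683412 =565.23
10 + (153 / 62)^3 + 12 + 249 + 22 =73411681 / 238328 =308.03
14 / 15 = 0.93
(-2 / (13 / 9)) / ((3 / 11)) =-66 / 13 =-5.08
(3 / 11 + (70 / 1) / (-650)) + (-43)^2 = 1322153 / 715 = 1849.17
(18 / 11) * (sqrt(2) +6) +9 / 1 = 18 * sqrt(2) / 11 +207 / 11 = 21.13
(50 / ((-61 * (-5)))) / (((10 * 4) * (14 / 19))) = 0.01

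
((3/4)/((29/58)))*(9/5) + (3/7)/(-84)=2641/980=2.69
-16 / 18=-8 / 9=-0.89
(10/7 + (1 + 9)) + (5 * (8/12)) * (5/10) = 13.10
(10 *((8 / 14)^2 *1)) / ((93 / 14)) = 320 / 651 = 0.49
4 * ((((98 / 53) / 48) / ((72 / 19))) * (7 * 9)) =6517 / 2544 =2.56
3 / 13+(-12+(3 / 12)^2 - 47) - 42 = -20947 / 208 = -100.71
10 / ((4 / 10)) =25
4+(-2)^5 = -28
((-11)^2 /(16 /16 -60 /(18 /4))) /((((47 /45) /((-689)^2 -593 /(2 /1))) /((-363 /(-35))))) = -1125259954929 /24346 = -46219500.33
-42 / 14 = -3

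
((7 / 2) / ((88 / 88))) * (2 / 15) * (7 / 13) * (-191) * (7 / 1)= -65513 / 195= -335.96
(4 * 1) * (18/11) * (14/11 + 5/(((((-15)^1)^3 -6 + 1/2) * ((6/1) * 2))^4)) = 37912007443342574359/4550945337940924098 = 8.33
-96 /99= -32 /33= -0.97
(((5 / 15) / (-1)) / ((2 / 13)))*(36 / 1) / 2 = -39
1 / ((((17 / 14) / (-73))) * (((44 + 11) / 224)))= -228928 / 935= -244.84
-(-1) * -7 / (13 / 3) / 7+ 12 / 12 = 10 / 13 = 0.77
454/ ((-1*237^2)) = -454/ 56169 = -0.01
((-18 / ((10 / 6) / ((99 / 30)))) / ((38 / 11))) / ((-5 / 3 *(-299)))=-29403 / 1420250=-0.02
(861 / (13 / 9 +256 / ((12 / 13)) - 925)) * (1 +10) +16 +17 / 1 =106689 / 5816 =18.34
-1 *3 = -3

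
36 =36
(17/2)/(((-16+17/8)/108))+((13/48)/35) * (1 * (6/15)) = -10281119/155400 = -66.16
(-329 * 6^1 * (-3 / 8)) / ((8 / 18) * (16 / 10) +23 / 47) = 6262515 / 10156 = 616.63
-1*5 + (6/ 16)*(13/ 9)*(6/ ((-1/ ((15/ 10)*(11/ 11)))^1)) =-79/ 8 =-9.88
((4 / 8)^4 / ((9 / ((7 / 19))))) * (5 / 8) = 35 / 21888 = 0.00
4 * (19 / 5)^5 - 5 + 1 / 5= 3164.61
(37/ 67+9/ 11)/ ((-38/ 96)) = -48480/ 14003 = -3.46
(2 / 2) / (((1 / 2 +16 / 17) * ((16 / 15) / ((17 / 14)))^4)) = 71880260625 / 61681958912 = 1.17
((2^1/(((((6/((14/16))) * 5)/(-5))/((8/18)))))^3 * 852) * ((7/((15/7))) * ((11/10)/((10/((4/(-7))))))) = 1875181/4920750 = 0.38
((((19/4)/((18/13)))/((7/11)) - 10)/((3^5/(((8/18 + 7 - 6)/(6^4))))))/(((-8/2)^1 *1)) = 30199/5714053632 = 0.00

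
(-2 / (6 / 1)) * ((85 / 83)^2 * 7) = -50575 / 20667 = -2.45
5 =5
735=735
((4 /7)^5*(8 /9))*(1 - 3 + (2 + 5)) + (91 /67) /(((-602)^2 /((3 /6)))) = 40594262357 /149911313832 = 0.27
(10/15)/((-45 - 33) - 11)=-2/267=-0.01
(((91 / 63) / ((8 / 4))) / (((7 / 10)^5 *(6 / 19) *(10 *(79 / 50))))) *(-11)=-339625000 / 35849331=-9.47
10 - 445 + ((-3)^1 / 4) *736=-987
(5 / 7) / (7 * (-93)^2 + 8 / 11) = 55 / 4661867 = 0.00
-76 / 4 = -19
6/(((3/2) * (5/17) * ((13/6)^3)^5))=31972578951168/255929465070453785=0.00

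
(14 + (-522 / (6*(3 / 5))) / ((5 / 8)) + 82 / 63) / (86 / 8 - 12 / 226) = -6170704 / 304605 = -20.26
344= 344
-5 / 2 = -2.50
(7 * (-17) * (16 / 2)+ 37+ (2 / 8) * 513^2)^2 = 67344921081 / 16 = 4209057567.56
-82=-82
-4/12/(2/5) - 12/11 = -127/66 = -1.92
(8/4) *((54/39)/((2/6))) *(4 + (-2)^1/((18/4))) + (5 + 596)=8197/13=630.54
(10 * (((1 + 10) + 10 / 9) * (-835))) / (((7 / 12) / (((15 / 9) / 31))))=-18203000 / 1953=-9320.53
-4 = -4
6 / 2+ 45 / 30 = 9 / 2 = 4.50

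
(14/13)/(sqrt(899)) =14 * sqrt(899)/11687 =0.04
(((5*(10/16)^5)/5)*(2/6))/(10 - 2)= 3125/786432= 0.00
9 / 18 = 1 / 2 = 0.50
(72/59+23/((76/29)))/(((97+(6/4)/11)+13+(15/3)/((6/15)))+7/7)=98615/1219648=0.08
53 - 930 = -877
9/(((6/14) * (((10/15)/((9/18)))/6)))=189/2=94.50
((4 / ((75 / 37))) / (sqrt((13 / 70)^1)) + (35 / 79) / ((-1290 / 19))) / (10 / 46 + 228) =0.02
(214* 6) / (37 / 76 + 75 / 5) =82.91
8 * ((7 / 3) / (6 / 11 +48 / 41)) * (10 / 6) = 63140 / 3483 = 18.13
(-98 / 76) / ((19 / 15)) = -735 / 722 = -1.02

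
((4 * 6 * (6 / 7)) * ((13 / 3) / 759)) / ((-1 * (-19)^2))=-208 / 639331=-0.00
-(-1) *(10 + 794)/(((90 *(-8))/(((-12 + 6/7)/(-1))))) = -871/70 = -12.44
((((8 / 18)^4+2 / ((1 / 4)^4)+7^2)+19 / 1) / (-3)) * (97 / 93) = -369146692 / 1830519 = -201.66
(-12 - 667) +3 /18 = -4073 /6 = -678.83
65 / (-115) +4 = 79 / 23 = 3.43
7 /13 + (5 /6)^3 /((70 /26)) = 14809 /19656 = 0.75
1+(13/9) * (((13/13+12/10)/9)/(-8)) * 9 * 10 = -107/36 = -2.97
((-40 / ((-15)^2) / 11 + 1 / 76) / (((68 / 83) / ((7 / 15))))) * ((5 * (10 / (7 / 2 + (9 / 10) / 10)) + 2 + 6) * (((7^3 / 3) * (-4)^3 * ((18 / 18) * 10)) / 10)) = 236359203584 / 860980725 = 274.52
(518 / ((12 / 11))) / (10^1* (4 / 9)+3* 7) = 8547 / 458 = 18.66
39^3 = 59319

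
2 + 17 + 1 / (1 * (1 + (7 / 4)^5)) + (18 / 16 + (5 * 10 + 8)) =11152567 / 142648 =78.18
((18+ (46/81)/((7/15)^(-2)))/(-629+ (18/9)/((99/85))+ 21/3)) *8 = -908336/3885975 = -0.23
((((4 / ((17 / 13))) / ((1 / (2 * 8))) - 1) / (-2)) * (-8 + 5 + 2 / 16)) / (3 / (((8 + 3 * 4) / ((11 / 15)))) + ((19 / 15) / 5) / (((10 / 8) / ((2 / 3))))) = 21088125 / 75004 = 281.16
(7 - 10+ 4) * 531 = 531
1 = 1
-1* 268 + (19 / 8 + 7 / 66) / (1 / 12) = -5241 / 22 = -238.23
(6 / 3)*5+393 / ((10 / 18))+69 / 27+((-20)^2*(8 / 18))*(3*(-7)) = -135602 / 45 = -3013.38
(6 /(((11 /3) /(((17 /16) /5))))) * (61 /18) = 1037 /880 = 1.18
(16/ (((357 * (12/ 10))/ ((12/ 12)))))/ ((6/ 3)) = 20/ 1071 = 0.02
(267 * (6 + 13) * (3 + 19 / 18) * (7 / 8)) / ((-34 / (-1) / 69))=19874323 / 544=36533.68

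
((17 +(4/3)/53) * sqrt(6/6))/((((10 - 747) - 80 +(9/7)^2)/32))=-265286/397023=-0.67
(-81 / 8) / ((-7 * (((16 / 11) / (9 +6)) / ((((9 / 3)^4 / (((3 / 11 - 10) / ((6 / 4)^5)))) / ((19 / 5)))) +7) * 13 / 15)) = 217027218375 / 909506182312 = 0.24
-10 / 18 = -5 / 9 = -0.56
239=239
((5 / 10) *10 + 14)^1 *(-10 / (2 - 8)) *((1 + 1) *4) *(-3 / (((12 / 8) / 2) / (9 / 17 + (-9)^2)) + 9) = -1365720 / 17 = -80336.47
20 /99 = 0.20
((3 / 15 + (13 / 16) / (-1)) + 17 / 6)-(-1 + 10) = -1627 / 240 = -6.78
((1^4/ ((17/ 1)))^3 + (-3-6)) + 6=-14738/ 4913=-3.00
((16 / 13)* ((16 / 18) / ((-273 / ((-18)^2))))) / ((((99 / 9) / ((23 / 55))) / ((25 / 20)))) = -8832 / 143143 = -0.06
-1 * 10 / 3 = -3.33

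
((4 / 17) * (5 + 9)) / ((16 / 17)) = 3.50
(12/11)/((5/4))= 48/55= 0.87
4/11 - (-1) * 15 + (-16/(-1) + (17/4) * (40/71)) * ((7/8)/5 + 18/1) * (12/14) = 16506053/54670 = 301.92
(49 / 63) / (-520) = -7 / 4680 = -0.00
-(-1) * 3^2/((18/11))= 11/2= 5.50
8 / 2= 4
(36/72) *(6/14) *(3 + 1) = 6/7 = 0.86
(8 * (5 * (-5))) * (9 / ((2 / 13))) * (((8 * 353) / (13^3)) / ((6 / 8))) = -3388800 / 169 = -20052.07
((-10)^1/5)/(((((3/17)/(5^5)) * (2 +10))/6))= -53125/3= -17708.33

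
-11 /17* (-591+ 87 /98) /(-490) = -636141 /816340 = -0.78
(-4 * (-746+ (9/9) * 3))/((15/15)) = 2972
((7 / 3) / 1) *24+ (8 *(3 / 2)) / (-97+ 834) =41284 / 737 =56.02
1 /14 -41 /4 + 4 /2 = -8.18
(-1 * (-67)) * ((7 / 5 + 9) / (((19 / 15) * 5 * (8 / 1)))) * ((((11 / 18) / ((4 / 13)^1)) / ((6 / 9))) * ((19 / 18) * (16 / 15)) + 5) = 5894057 / 51300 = 114.89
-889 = -889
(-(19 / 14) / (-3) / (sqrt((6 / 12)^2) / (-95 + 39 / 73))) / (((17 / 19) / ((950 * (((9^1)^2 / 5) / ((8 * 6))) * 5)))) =-1330303050 / 8687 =-153137.22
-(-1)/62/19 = 1/1178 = 0.00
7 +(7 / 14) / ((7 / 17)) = 115 / 14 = 8.21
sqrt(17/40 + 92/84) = sqrt(268170)/420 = 1.23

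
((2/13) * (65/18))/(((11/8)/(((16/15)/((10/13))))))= 832/1485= 0.56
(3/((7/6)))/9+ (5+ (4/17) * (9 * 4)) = 1637/119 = 13.76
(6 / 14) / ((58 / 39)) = 117 / 406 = 0.29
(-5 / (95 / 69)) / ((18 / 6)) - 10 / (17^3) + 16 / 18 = -271925 / 840123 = -0.32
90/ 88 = 45/ 44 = 1.02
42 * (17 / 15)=238 / 5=47.60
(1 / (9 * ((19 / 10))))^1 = 10 / 171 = 0.06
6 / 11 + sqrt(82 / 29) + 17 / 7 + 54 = sqrt(2378) / 29 + 4387 / 77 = 58.66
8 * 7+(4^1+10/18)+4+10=671/9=74.56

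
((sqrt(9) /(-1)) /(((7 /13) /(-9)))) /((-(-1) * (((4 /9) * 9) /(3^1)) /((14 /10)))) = 1053 /20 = 52.65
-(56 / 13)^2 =-3136 / 169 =-18.56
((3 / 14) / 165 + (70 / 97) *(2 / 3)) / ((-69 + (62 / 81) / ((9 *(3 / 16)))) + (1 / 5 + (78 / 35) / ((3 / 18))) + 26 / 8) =-157596678 / 16898244385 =-0.01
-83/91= -0.91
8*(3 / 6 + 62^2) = 30756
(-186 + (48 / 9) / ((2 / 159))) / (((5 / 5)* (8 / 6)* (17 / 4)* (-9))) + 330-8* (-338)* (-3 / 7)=-17504 / 21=-833.52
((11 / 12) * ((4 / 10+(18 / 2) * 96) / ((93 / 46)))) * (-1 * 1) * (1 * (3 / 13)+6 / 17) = -23509519 / 102765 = -228.77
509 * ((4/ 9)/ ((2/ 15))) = 5090/ 3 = 1696.67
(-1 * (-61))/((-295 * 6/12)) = -0.41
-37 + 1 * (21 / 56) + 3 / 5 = -36.02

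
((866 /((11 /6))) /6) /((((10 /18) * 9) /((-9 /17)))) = -7794 /935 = -8.34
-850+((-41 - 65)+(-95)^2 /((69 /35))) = 249911 /69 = 3621.90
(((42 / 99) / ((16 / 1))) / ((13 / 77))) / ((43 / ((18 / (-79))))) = -147 / 176644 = -0.00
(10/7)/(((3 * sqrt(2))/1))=5 * sqrt(2)/21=0.34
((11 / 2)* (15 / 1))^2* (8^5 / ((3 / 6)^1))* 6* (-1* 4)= -10705305600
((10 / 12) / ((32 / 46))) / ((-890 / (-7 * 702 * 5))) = 94185 / 2848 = 33.07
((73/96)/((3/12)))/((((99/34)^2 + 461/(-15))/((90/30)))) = -316455/771802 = -0.41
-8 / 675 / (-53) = 8 / 35775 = 0.00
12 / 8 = 3 / 2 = 1.50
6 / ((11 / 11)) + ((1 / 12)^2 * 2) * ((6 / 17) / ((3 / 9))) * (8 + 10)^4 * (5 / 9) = 863.65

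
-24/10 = -12/5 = -2.40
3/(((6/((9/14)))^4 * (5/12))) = 729/768320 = 0.00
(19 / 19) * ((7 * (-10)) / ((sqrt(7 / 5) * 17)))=-10 * sqrt(35) / 17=-3.48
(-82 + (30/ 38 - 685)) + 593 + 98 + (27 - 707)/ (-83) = -105687/ 1577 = -67.02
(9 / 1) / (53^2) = 9 / 2809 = 0.00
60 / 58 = 30 / 29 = 1.03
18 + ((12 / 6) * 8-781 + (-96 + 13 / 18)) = -15161 / 18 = -842.28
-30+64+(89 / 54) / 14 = 25793 / 756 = 34.12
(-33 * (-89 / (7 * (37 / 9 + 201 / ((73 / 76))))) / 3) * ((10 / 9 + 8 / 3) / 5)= 2429878 / 4906475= 0.50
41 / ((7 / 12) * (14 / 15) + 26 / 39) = 3690 / 109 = 33.85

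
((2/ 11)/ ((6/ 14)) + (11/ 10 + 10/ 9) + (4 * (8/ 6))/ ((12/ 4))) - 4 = 409/ 990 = 0.41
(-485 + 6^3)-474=-743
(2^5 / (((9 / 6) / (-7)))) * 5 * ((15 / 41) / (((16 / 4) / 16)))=-44800 / 41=-1092.68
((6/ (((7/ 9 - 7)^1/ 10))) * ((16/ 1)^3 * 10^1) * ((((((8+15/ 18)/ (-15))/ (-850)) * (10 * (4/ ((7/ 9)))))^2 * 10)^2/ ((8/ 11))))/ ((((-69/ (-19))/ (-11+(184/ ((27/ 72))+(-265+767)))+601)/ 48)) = -20624812075400822784/ 2950407125664338375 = -6.99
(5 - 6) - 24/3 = -9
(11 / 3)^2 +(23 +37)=661 / 9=73.44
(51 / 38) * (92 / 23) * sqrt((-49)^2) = 4998 / 19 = 263.05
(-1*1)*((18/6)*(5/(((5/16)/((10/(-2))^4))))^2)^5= -2430000000000000000000000000000000000000000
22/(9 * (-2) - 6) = -11/12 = -0.92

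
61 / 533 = 0.11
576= 576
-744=-744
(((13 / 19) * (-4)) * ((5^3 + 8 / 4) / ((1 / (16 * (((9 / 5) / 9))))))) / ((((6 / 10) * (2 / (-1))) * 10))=26416 / 285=92.69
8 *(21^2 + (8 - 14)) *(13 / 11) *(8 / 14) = 180960 / 77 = 2350.13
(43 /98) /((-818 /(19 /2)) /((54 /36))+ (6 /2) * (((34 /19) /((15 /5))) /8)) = -4902 /638813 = -0.01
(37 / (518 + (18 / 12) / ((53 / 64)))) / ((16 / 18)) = 17649 / 220400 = 0.08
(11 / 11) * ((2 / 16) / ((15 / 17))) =17 / 120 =0.14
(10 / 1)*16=160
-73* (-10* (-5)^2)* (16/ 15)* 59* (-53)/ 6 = -91308400/ 9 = -10145377.78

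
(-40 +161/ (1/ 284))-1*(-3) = 45687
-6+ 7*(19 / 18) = 25 / 18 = 1.39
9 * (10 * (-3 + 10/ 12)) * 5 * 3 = -2925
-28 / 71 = -0.39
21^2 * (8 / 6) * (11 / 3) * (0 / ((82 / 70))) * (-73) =0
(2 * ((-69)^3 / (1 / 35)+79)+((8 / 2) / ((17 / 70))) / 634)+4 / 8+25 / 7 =-1734916071379 / 75446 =-22995467.90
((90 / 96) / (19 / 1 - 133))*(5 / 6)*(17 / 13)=-425 / 47424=-0.01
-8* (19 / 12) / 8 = -19 / 12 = -1.58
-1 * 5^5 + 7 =-3118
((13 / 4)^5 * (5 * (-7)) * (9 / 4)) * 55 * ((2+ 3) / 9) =-3573695125 / 4096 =-872484.16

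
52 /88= 13 /22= 0.59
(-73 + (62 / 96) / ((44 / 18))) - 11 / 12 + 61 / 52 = -72.48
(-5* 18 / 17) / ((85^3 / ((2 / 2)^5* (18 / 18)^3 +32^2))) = -738 / 83521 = -0.01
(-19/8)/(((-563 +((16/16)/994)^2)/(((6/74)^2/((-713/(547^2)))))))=-12638151015651/1085935764451798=-0.01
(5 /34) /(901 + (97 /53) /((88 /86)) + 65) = 5830 /38367011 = 0.00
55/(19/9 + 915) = 495/8254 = 0.06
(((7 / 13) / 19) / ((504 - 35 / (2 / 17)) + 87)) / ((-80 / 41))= -287 / 5799560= -0.00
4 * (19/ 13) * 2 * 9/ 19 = 72/ 13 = 5.54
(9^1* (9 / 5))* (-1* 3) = -243 / 5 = -48.60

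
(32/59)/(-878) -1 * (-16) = 414400/25901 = 16.00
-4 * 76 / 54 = -152 / 27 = -5.63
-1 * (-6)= 6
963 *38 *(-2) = -73188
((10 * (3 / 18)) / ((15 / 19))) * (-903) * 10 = -57190 / 3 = -19063.33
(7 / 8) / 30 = 0.03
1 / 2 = 0.50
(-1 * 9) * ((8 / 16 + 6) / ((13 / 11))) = -99 / 2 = -49.50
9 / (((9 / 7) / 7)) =49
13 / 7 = 1.86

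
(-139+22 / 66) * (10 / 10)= -416 / 3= -138.67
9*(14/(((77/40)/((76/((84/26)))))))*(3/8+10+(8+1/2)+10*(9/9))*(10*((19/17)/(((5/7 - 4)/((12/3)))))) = -604928.90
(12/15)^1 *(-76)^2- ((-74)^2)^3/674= -410508439392/1685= -243625186.58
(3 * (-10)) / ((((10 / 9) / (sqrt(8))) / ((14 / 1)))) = -756 * sqrt(2) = -1069.15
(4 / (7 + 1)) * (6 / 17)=3 / 17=0.18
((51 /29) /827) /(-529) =-51 /12687007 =-0.00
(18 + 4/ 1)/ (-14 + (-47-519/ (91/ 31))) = -1001/ 10820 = -0.09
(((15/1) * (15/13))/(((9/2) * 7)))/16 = 25/728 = 0.03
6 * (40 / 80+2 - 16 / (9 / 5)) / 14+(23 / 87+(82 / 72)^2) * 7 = 2155205 / 263088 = 8.19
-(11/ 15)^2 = -121/ 225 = -0.54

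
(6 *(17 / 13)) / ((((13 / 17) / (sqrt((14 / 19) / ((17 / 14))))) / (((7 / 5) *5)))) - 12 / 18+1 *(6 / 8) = 1 / 12+9996 *sqrt(323) / 3211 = 56.03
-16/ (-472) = 2/ 59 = 0.03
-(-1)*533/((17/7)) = 3731/17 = 219.47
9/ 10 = 0.90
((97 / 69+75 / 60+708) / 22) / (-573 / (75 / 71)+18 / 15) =-445775 / 7469112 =-0.06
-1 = -1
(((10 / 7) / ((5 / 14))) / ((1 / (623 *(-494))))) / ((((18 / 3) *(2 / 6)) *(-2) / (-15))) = -4616430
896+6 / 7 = 6278 / 7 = 896.86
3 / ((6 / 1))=1 / 2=0.50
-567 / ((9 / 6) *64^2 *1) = -189 / 2048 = -0.09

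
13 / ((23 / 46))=26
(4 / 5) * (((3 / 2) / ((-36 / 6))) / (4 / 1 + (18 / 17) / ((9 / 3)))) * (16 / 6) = -68 / 555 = -0.12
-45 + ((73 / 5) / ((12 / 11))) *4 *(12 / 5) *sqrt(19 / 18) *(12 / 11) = 99.00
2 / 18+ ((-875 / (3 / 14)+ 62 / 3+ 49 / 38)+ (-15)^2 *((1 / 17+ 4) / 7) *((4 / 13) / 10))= -2146586471 / 529074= -4057.25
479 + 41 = 520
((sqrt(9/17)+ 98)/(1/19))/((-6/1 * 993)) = -931/2979 - 19 * sqrt(17)/33762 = -0.31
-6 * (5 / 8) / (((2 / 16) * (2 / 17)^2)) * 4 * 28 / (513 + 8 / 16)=-485520 / 1027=-472.76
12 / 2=6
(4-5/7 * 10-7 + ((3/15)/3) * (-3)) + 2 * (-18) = -1622/35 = -46.34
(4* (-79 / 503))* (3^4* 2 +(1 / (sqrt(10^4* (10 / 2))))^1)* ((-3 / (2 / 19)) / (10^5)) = 4503* sqrt(5) / 12575000000 +364743 / 12575000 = 0.03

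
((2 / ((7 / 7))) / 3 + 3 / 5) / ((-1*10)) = -19 / 150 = -0.13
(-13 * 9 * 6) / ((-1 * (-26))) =-27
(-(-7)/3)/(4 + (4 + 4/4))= 0.26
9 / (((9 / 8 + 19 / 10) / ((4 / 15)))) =96 / 121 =0.79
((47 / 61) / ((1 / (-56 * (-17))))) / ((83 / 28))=247.45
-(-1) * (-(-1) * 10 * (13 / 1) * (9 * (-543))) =-635310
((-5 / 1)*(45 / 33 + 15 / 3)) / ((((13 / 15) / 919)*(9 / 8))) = -12866000 / 429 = -29990.68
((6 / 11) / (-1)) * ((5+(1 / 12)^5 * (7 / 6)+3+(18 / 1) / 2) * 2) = -25380871 / 1368576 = -18.55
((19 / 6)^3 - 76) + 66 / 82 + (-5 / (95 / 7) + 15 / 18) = -7231243 / 168264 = -42.98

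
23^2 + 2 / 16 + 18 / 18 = 4241 / 8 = 530.12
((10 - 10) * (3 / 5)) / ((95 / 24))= 0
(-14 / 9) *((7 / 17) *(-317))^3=152967772426 / 44217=3459478.76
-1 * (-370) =370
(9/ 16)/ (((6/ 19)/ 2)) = 57/ 16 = 3.56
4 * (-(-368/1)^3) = 199344128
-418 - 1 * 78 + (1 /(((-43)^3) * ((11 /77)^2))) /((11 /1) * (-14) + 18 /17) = -102532226367 /206718200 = -496.00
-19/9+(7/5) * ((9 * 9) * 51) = 260158/45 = 5781.29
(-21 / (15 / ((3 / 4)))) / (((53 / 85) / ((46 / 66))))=-2737 / 2332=-1.17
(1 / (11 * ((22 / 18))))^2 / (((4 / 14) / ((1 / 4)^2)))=567 / 468512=0.00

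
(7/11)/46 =7/506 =0.01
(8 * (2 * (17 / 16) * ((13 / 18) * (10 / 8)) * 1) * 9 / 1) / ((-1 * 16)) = -1105 / 128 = -8.63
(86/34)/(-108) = -43/1836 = -0.02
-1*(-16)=16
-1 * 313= -313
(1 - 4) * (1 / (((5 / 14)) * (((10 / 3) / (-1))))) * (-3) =-189 / 25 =-7.56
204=204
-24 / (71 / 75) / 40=-45 / 71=-0.63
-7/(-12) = 7/12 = 0.58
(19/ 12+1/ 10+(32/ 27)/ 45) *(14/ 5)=58163/ 12150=4.79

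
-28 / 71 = -0.39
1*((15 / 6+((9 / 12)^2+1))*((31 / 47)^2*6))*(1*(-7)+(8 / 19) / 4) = -73.11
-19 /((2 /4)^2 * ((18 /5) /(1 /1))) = -190 /9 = -21.11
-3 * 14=-42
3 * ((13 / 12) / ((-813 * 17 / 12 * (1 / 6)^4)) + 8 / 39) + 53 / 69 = -9395369 / 4132479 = -2.27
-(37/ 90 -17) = 1493/ 90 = 16.59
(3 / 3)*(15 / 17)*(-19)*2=-570 / 17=-33.53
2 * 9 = 18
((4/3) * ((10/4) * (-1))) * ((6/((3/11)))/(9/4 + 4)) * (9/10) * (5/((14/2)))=-264/35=-7.54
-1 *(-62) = 62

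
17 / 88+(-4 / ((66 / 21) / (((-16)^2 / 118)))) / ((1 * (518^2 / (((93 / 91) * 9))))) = 874240615 / 4527699176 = 0.19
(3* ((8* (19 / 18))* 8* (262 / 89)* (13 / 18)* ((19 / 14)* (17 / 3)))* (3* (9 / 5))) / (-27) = -167220976 / 252315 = -662.75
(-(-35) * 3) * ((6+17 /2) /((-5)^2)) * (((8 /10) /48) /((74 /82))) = 8323 /7400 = 1.12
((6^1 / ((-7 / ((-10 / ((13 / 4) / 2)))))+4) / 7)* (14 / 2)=844 / 91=9.27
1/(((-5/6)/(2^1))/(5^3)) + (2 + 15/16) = -4753/16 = -297.06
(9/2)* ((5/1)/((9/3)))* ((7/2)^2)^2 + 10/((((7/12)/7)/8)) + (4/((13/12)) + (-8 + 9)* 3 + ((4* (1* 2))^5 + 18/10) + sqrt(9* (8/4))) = 3* sqrt(2) + 72512879/2080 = 34866.20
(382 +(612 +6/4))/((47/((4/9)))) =3982/423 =9.41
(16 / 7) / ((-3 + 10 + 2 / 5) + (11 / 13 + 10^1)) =520 / 4151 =0.13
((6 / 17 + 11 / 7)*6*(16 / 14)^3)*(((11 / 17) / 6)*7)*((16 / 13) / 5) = 20635648 / 6443255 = 3.20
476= 476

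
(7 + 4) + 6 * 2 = 23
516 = 516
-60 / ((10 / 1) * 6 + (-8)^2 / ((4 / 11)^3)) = -60 / 1391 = -0.04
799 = 799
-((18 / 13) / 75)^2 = -36 / 105625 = -0.00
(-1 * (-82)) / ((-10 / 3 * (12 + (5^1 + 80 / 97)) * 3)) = -3977 / 8645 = -0.46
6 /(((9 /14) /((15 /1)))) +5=145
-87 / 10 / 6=-29 / 20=-1.45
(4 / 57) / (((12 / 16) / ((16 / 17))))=0.09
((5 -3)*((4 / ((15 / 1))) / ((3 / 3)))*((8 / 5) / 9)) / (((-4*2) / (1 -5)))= 32 / 675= 0.05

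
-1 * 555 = -555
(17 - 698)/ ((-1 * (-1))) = -681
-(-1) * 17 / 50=0.34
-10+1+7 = -2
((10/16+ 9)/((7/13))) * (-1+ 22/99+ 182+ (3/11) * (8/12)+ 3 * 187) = 477737/36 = 13270.47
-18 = -18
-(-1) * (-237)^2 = 56169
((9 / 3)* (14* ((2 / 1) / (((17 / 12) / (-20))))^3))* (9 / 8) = -5225472000 / 4913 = -1063601.06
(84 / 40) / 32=21 / 320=0.07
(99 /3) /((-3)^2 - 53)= -3 /4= -0.75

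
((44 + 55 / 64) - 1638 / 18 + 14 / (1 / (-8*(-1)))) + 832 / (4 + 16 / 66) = 586821 / 2240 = 261.97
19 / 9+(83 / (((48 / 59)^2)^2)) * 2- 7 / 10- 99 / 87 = 145937575763 / 384860160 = 379.20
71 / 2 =35.50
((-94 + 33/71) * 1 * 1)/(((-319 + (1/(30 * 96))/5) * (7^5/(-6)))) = -573782400/5481527905903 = -0.00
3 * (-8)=-24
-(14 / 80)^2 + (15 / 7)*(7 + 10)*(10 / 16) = 22.74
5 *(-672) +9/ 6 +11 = -6695/ 2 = -3347.50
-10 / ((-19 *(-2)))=-5 / 19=-0.26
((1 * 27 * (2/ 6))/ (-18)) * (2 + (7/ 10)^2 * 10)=-69/ 20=-3.45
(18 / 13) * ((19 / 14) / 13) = 171 / 1183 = 0.14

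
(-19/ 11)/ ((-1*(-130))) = -19/ 1430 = -0.01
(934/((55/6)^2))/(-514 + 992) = 16812/722975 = 0.02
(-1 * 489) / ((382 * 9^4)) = -163 / 835434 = -0.00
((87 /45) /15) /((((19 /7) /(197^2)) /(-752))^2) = 14900640736595.16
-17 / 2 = -8.50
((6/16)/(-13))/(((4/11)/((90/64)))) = -1485/13312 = -0.11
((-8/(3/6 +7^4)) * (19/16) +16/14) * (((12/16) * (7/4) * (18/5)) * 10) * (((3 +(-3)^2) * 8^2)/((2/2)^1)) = 66166848/1601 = 41328.45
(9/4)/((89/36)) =0.91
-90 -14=-104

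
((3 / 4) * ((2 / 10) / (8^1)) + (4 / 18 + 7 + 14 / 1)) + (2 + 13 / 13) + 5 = 42107 / 1440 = 29.24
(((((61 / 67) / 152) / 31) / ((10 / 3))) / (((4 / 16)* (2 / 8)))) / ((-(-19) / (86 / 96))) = 2623 / 59983760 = 0.00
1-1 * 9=-8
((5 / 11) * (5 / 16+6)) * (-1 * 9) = -4545 / 176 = -25.82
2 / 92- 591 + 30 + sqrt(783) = -25805 / 46 + 3 * sqrt(87) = -533.00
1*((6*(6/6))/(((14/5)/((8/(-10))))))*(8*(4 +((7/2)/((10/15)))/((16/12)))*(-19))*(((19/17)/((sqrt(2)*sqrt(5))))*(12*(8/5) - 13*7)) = -49377219*sqrt(10)/2975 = -52485.54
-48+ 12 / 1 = -36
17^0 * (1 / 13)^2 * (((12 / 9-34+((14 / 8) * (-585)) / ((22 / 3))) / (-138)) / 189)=6497 / 166239216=0.00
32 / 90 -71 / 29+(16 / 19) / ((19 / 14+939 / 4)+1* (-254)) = -8860343 / 4140765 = -2.14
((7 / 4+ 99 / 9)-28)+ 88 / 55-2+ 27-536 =-10493 / 20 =-524.65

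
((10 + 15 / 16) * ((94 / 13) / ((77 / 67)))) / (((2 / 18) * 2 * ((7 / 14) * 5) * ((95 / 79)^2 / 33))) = 2826.70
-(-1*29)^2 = -841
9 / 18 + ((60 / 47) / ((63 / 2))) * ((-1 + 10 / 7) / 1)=2383 / 4606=0.52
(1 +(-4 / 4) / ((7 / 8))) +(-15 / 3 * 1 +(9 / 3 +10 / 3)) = 1.19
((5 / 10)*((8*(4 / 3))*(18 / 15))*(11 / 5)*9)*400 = 50688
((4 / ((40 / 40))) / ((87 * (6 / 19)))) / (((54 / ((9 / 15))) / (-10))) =-38 / 2349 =-0.02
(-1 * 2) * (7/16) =-0.88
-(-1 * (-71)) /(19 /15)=-1065 /19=-56.05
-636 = -636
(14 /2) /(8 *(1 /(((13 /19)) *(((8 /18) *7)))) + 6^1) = 637 /888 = 0.72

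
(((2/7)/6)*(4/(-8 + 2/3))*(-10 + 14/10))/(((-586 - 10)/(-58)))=1247/57365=0.02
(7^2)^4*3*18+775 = 311300029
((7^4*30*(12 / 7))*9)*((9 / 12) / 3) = 277830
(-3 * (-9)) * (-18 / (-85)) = 486 / 85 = 5.72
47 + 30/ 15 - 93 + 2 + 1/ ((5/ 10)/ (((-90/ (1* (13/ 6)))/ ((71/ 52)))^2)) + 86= 9553004/ 5041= 1895.06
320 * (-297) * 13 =-1235520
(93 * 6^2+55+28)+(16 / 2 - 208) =3231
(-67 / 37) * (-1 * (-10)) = -670 / 37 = -18.11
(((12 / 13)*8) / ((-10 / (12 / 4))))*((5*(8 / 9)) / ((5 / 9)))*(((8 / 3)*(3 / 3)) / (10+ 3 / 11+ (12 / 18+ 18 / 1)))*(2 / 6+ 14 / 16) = -122496 / 62075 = -1.97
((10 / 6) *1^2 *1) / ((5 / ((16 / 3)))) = 16 / 9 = 1.78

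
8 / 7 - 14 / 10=-9 / 35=-0.26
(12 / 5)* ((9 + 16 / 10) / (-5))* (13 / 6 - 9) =4346 / 125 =34.77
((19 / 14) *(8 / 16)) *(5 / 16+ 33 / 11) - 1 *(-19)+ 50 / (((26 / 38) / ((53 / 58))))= 14867063 / 168896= 88.02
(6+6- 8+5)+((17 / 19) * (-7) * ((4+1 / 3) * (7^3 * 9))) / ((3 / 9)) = -4775418 / 19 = -251337.79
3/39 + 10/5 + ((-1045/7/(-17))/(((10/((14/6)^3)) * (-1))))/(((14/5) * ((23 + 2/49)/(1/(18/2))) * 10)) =1006470253/485045496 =2.08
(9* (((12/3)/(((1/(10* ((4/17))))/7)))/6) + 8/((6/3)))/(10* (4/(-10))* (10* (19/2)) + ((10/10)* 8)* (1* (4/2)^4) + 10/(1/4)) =-437/901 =-0.49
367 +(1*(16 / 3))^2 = 3559 / 9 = 395.44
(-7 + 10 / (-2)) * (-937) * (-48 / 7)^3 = -1243496448 / 343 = -3625354.08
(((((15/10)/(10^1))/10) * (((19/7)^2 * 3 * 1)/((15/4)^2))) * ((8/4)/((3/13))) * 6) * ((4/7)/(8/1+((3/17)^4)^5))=610350015724705851124182831776/6970156862400587623398151679375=0.09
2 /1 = 2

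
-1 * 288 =-288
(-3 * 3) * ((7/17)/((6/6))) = -63/17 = -3.71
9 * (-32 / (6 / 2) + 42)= 282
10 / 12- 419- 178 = -3577 / 6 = -596.17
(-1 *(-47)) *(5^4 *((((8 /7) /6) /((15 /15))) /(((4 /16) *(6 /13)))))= 3055000 /63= 48492.06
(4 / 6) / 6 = 0.11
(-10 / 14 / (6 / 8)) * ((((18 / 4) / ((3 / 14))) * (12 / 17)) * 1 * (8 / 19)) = -1920 / 323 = -5.94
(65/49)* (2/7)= 130/343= 0.38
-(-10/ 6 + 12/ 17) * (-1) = -49/ 51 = -0.96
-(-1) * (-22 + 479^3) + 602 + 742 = 109903561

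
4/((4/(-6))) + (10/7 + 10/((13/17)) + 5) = 13.51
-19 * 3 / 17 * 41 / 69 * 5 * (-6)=23370 / 391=59.77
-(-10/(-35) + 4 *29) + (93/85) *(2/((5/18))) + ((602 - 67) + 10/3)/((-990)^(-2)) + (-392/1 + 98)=1569669790336/2975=527620097.59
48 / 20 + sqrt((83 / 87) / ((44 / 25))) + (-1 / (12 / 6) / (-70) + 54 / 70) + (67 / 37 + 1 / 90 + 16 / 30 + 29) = 5 * sqrt(79431) / 1914 + 1609967 / 46620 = 35.27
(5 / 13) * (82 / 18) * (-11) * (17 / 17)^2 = -2255 / 117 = -19.27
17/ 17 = 1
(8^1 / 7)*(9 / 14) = 36 / 49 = 0.73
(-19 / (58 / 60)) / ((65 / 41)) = -4674 / 377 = -12.40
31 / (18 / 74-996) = -1147 / 36843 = -0.03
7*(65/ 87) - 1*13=-676/ 87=-7.77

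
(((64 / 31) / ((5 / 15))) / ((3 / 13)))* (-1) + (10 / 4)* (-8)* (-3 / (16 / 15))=3647 / 124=29.41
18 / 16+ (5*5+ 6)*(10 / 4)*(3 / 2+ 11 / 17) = 22783 / 136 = 167.52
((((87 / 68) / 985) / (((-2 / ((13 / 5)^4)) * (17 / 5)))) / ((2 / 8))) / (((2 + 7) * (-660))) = 828269 / 140909175000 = 0.00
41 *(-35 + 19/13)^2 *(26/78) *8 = 62351488/507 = 122981.24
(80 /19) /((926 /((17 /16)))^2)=1445 /260672704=0.00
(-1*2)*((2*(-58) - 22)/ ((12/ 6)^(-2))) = 1104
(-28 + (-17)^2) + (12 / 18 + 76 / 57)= 263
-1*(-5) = 5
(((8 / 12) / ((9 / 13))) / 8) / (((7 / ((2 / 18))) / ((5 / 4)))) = 65 / 27216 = 0.00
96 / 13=7.38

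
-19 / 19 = -1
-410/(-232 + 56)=205/88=2.33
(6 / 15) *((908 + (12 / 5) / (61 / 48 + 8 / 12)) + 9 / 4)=565123 / 1550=364.60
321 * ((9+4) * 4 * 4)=66768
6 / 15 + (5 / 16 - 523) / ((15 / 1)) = -8267 / 240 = -34.45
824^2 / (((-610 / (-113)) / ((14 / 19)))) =92678.17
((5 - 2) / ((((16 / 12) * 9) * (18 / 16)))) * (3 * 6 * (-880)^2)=3097600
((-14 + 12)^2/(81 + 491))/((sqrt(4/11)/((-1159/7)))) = -1159 * sqrt(11)/2002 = -1.92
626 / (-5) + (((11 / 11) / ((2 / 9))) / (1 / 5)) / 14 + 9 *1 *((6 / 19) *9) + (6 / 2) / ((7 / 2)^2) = -97.77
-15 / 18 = -5 / 6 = -0.83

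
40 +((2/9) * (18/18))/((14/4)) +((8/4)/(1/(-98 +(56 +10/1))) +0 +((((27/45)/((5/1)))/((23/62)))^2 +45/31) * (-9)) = -24500048267/645710625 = -37.94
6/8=3/4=0.75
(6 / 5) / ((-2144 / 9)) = -27 / 5360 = -0.01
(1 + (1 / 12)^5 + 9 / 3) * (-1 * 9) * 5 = -4976645 / 27648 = -180.00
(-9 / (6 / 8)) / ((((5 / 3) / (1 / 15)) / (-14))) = 168 / 25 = 6.72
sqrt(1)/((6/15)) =5/2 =2.50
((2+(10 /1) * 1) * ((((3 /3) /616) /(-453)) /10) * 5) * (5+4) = -9 /46508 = -0.00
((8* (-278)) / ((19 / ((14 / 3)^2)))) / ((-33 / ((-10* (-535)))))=2332086400 / 5643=413270.67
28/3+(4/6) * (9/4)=65/6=10.83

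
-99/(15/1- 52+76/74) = 333/121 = 2.75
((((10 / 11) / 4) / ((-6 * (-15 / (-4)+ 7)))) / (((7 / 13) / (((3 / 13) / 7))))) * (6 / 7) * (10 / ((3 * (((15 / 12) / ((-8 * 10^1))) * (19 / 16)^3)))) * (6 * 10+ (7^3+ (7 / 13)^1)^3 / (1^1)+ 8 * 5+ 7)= 2335055590850560000 / 2444815670297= 955104.97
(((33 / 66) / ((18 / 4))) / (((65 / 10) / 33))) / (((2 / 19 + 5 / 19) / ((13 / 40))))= 209 / 420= 0.50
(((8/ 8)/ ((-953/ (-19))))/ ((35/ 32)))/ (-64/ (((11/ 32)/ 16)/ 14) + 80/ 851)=-0.00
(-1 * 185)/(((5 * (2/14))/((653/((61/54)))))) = -9132858/61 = -149718.98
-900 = -900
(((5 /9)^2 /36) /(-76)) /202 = -25 /44766432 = -0.00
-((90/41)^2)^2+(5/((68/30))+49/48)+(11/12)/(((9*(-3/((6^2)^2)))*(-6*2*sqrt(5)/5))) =-46097531287/2305820976+11*sqrt(5)/3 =-11.79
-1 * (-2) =2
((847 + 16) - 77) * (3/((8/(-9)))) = -10611/4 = -2652.75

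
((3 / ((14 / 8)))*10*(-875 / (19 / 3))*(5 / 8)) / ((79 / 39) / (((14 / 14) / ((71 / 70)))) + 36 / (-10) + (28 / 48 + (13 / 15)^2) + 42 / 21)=-2303437500 / 2783899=-827.41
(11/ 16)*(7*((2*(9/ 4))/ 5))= 693/ 160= 4.33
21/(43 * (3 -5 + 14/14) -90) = -3/19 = -0.16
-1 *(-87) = 87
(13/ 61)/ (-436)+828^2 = 18233792051/ 26596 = 685584.00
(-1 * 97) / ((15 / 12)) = -388 / 5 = -77.60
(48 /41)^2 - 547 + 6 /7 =-6410335 /11767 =-544.77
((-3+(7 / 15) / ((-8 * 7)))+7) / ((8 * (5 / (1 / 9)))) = 479 / 43200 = 0.01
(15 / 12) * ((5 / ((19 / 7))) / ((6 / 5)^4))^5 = 25044381618499755859375 / 36212041029125979242496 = 0.69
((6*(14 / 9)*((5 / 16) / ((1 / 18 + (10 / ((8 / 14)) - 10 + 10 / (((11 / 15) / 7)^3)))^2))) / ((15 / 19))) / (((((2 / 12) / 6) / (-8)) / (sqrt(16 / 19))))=-8035800696*sqrt(19) / 2718410564747641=-0.00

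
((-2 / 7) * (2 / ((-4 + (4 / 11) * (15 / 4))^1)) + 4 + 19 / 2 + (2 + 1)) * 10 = 33935 / 203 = 167.17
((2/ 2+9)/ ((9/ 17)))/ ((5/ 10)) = 340/ 9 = 37.78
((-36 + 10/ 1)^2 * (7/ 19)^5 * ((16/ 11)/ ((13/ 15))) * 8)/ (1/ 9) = 15102097920/ 27237089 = 554.47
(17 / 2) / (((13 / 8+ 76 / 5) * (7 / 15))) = 5100 / 4711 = 1.08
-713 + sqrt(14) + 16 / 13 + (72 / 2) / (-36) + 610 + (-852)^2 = sqrt(14) + 9435416 / 13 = 725804.97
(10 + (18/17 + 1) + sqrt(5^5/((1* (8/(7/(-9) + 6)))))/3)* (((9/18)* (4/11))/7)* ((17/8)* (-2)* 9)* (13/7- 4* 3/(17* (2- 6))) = -275* sqrt(470)/196- 20295/833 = -54.78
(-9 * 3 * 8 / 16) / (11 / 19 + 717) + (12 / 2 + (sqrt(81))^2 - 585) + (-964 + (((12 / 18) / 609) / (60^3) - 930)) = -3217512093194183 / 1345103172000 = -2392.02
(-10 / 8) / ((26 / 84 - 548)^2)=-2205 / 529138009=-0.00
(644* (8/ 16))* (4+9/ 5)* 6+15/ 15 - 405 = 10801.60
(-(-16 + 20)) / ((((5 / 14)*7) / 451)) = -3608 / 5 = -721.60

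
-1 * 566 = -566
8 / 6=4 / 3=1.33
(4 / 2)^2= 4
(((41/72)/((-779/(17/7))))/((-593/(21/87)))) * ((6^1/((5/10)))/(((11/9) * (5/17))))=867/35941730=0.00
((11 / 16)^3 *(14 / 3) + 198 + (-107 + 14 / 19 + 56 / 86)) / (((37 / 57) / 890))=209758427585 / 1629184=128750.61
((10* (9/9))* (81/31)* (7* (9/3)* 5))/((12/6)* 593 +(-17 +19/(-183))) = 7782075/3315574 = 2.35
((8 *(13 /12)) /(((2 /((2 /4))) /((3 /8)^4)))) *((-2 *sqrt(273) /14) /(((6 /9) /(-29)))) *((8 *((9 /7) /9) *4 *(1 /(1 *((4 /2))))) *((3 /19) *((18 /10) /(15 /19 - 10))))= -824499 *sqrt(273) /43904000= -0.31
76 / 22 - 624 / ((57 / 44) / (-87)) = 8759186 / 209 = 41909.98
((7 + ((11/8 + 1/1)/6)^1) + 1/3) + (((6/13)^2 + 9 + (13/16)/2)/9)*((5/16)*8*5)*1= 2052913/97344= 21.09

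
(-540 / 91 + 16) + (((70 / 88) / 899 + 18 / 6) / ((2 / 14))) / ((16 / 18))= 970390667 / 28796768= 33.70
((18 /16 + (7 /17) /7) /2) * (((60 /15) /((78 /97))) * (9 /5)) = 46851 /8840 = 5.30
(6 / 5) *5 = 6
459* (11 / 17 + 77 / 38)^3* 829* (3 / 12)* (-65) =-7493913296368785 / 63432032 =-118140836.11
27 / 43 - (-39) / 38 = 2703 / 1634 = 1.65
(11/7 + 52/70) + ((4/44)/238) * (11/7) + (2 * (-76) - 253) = -402.69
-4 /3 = -1.33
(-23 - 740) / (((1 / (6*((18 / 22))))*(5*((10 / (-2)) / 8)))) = 329616 / 275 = 1198.60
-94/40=-47/20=-2.35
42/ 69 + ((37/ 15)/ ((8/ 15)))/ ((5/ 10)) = 907/ 92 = 9.86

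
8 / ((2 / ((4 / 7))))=16 / 7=2.29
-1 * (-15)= 15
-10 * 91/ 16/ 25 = -91/ 40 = -2.28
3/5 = 0.60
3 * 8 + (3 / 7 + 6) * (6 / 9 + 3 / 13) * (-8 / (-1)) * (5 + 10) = 9312 / 13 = 716.31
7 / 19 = 0.37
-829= -829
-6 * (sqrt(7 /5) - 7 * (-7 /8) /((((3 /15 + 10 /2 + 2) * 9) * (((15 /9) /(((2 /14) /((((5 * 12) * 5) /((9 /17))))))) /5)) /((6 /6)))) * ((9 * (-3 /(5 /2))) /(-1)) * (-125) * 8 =76677.03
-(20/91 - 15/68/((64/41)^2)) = -3275995/25346048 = -0.13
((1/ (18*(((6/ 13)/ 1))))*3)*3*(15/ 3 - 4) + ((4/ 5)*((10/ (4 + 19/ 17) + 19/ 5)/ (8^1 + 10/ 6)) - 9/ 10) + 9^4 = 1655506699/ 252300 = 6561.66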